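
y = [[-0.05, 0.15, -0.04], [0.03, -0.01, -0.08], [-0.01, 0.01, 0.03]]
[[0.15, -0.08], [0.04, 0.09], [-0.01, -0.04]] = y@[[-0.22, 0.29], [0.77, -0.71], [-0.62, -0.90]]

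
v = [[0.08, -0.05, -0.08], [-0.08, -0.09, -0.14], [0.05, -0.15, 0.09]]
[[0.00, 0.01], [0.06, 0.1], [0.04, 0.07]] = v @[[-0.22, -0.36], [-0.38, -0.65], [-0.04, -0.10]]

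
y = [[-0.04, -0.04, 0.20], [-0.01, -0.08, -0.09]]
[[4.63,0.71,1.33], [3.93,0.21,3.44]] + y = [[4.59,0.67,1.53], [3.92,0.13,3.35]]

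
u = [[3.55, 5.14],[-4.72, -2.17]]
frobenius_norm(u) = 8.12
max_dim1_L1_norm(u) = 8.69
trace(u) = 1.38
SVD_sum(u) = [[4.46,4.17], [-3.6,-3.37]] + [[-0.91, 0.97], [-1.12, 1.20]]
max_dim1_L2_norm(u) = 6.25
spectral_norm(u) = 7.85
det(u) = 16.56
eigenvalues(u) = [(0.69+4.01j), (0.69-4.01j)]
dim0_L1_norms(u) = [8.27, 7.31]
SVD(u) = [[-0.78, 0.63],[0.63, 0.78]] @ diag([7.845751254143099, 2.1103524014040844]) @ [[-0.73, -0.68], [-0.68, 0.73]]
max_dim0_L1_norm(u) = 8.27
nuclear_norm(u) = 9.96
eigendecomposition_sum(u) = [[(1.78+1.76j), (2.57-0.44j)], [(-2.36+0.41j), -1.09+2.25j]] + [[(1.78-1.76j), (2.57+0.44j)], [-2.36-0.41j, (-1.09-2.25j)]]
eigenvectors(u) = [[0.72+0.00j, 0.72-0.00j], [(-0.4+0.56j), (-0.4-0.56j)]]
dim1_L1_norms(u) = [8.69, 6.89]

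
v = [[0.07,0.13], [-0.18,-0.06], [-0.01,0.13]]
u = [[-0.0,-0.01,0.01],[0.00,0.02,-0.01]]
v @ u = [[0.00, 0.0, -0.00],[0.0, 0.0, -0.0],[0.0, 0.00, -0.00]]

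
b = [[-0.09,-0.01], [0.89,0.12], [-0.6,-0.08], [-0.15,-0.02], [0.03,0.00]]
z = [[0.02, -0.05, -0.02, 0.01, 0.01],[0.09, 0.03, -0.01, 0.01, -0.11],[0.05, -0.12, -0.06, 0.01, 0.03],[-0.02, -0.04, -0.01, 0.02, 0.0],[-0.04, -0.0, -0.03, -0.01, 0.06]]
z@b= [[-0.04, -0.0], [0.02, 0.0], [-0.08, -0.01], [-0.03, -0.0], [0.02, 0.00]]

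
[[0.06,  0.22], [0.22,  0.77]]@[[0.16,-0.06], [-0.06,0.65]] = [[-0.00, 0.14], [-0.01, 0.49]]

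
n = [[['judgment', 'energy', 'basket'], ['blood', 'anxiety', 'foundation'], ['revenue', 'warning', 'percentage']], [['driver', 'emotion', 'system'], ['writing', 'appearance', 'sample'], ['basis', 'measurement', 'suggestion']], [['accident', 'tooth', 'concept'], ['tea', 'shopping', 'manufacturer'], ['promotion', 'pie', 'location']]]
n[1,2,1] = 'measurement'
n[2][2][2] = 'location'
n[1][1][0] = 'writing'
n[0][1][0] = 'blood'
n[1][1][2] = 'sample'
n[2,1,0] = 'tea'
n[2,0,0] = 'accident'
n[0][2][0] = 'revenue'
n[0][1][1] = 'anxiety'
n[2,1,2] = 'manufacturer'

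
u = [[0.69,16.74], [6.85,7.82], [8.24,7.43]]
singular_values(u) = [21.09, 8.18]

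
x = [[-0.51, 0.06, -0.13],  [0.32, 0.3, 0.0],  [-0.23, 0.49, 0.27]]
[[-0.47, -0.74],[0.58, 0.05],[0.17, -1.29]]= x @ [[1.03, 1.51],[0.84, -1.43],[-0.01, -0.89]]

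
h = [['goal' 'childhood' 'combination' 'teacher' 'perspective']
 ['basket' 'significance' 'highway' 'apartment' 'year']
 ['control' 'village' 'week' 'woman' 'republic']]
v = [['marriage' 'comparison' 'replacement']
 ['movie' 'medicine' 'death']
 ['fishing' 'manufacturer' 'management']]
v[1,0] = 'movie'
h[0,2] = 'combination'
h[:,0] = ['goal', 'basket', 'control']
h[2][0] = 'control'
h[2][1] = 'village'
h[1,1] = 'significance'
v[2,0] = 'fishing'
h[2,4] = 'republic'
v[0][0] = 'marriage'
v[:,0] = ['marriage', 'movie', 'fishing']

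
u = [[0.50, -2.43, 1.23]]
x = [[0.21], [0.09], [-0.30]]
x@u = [[0.10, -0.51, 0.26],  [0.04, -0.22, 0.11],  [-0.15, 0.73, -0.37]]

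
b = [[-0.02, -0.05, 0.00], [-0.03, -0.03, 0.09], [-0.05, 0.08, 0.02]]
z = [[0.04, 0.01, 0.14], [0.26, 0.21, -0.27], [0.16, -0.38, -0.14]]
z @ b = [[-0.01,  0.01,  0.00], [0.0,  -0.04,  0.01], [0.02,  -0.01,  -0.04]]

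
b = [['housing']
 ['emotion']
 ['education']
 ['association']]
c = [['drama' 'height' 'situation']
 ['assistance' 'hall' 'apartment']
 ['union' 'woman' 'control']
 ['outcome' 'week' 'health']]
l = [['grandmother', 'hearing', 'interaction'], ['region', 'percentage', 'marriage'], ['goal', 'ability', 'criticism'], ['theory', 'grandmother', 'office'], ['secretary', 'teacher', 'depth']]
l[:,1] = ['hearing', 'percentage', 'ability', 'grandmother', 'teacher']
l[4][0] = 'secretary'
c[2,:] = ['union', 'woman', 'control']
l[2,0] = 'goal'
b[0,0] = 'housing'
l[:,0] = ['grandmother', 'region', 'goal', 'theory', 'secretary']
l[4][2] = 'depth'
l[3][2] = 'office'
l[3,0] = 'theory'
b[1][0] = 'emotion'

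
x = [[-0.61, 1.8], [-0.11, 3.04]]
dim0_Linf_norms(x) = [0.61, 3.04]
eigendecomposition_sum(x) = [[-0.56, 0.28], [-0.02, 0.01]] + [[-0.05, 1.52], [-0.09, 3.03]]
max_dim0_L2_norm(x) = 3.53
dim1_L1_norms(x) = [2.41, 3.15]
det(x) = -1.66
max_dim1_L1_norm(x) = 3.15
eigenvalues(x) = [-0.55, 2.98]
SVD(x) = [[0.52,0.85], [0.85,-0.52]] @ diag([3.5565279115829154, 0.465735133022696]) @ [[-0.12, 0.99], [-0.99, -0.12]]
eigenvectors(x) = [[-1.0, -0.45], [-0.03, -0.89]]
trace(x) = 2.43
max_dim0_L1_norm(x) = 4.84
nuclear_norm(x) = 4.02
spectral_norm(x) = 3.56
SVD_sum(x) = [[-0.22, 1.85], [-0.35, 3.01]] + [[-0.39, -0.05], [0.24, 0.03]]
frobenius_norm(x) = 3.59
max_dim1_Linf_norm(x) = 3.04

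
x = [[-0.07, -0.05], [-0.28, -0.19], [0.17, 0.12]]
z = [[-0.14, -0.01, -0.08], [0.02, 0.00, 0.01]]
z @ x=[[-0.0, -0.0], [0.00, 0.00]]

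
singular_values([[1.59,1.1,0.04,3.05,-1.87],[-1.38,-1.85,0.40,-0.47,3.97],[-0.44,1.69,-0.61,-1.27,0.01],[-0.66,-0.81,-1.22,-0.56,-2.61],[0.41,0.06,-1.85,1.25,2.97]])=[6.22, 4.07, 2.51, 2.22, 0.54]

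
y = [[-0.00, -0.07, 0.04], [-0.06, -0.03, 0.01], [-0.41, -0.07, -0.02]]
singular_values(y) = [0.42, 0.08, 0.0]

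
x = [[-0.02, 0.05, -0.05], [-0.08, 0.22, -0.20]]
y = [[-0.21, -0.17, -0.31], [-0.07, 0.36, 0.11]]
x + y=[[-0.23, -0.12, -0.36], [-0.15, 0.58, -0.09]]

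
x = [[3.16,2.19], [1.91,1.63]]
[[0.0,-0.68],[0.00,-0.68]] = x @ [[0.00,0.38], [-0.00,-0.86]]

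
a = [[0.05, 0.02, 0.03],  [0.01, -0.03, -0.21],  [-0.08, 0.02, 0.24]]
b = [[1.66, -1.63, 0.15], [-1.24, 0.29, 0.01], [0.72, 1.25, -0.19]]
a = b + [[-1.61, 1.65, -0.12], [1.25, -0.32, -0.22], [-0.8, -1.23, 0.43]]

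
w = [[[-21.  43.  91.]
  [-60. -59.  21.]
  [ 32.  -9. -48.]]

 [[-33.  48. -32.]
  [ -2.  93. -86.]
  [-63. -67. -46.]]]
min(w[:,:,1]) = -67.0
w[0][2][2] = -48.0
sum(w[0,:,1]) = -25.0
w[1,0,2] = -32.0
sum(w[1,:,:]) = -188.0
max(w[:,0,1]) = 48.0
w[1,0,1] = 48.0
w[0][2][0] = 32.0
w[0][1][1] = -59.0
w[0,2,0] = 32.0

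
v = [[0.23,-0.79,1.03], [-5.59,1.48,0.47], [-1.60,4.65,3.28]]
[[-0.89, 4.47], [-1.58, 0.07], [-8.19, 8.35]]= v @[[-0.04, 0.09],[-0.76, -0.79],[-1.44, 3.71]]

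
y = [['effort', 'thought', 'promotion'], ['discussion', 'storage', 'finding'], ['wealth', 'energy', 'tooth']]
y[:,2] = ['promotion', 'finding', 'tooth']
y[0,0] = 'effort'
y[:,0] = ['effort', 'discussion', 'wealth']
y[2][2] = 'tooth'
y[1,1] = 'storage'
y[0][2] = 'promotion'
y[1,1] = 'storage'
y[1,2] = 'finding'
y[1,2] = 'finding'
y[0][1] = 'thought'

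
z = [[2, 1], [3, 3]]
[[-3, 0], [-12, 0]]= z @ [[1, 0], [-5, 0]]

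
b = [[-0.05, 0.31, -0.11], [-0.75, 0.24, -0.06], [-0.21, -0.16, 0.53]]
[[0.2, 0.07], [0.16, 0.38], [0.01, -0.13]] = b @ [[0.00, -0.47], [0.74, 0.0], [0.24, -0.43]]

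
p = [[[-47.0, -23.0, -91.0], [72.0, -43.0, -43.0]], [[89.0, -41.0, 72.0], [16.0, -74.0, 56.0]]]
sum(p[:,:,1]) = -181.0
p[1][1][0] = 16.0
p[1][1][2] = 56.0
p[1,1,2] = 56.0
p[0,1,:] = [72.0, -43.0, -43.0]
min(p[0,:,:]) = -91.0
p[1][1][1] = -74.0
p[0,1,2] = -43.0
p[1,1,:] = [16.0, -74.0, 56.0]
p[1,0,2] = 72.0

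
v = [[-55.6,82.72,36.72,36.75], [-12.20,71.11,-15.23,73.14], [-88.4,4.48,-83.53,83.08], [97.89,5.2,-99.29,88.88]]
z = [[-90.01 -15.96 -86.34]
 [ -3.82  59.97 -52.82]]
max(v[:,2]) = 36.72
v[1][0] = -12.2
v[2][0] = -88.4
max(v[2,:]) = 83.08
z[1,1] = 59.97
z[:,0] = [-90.01, -3.82]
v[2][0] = -88.4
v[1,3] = 73.14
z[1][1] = 59.97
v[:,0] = [-55.6, -12.2, -88.4, 97.89]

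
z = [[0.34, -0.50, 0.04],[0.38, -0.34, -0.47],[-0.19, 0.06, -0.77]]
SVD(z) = [[0.21, -0.73, 0.65],  [0.67, -0.38, -0.63],  [0.71, 0.57, 0.41]] @ diag([0.9225891774848485, 0.7826715668079178, 0.13020917056133027]) @ [[0.21, -0.31, -0.93], [-0.64, 0.67, -0.37], [-0.74, -0.67, 0.06]]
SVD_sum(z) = [[0.04, -0.06, -0.18], [0.13, -0.19, -0.58], [0.14, -0.21, -0.61]] + [[0.36, -0.38, 0.21], [0.19, -0.2, 0.11], [-0.29, 0.3, -0.17]] + [[-0.06, -0.06, 0.01], [0.06, 0.06, -0.01], [-0.04, -0.04, 0.0]]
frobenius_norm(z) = 1.22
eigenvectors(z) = [[(0.72+0j), 0.72-0.00j, (0.24+0j)], [0.47-0.50j, (0.47+0.5j), (0.6+0j)], [(-0.13+0.02j), (-0.13-0.02j), (0.76+0j)]]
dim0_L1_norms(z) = [0.91, 0.9, 1.28]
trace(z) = -0.77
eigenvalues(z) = [(0.01+0.35j), (0.01-0.35j), (-0.78+0j)]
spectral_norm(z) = 0.92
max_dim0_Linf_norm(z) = 0.77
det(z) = -0.09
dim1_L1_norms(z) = [0.88, 1.19, 1.02]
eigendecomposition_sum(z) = [[(0.19+0.16j), (-0.25+0j), (0.13-0.05j)], [(0.23-0.02j), -0.16+0.17j, (0.05-0.13j)], [-0.04-0.02j, (0.04-0.01j), (-0.02+0.01j)]] + [[(0.19-0.16j), (-0.25-0j), (0.13+0.05j)], [0.23+0.02j, -0.16-0.17j, 0.05+0.13j], [(-0.04+0.02j), (0.04+0.01j), (-0.02-0.01j)]] + [[-0.04+0.00j, (-0.01-0j), (-0.23+0j)], [-0.09+0.00j, -0.02-0.00j, -0.57+0.00j], [-0.11+0.00j, -0.03-0.00j, -0.72+0.00j]]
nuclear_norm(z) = 1.84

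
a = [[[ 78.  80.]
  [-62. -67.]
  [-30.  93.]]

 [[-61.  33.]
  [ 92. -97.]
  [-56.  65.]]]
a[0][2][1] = 93.0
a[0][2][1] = 93.0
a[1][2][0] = -56.0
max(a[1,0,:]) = 33.0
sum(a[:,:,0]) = -39.0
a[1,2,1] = 65.0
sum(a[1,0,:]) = -28.0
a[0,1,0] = -62.0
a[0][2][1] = 93.0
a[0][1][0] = -62.0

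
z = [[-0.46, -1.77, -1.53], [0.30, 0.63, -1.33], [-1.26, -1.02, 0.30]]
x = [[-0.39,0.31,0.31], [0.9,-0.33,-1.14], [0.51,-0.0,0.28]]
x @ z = [[-0.12, 0.57, 0.28], [0.92, -0.64, -1.28], [-0.59, -1.19, -0.70]]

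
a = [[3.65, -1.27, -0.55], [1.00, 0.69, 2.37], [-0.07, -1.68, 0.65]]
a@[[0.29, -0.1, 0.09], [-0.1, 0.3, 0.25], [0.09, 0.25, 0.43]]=[[1.14, -0.88, -0.23], [0.43, 0.70, 1.28], [0.21, -0.33, -0.15]]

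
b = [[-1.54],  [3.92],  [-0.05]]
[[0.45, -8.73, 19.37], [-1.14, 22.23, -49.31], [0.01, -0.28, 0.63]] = b @ [[-0.29, 5.67, -12.58]]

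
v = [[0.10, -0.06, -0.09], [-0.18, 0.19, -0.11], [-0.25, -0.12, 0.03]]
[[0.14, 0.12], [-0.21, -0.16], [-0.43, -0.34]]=v @ [[1.56, 1.24], [0.33, 0.26], [-0.09, -0.08]]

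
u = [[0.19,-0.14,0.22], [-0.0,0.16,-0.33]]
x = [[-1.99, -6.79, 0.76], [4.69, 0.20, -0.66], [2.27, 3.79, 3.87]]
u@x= [[-0.54, -0.48, 1.09], [0.00, -1.22, -1.38]]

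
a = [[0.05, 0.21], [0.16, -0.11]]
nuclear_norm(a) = 0.40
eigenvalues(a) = [0.17, -0.23]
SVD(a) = [[-0.8, 0.6], [0.6, 0.80]] @ diag([0.240607692086997, 0.16250519532793048]) @ [[0.23, -0.97],[0.97, 0.23]]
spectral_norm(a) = 0.24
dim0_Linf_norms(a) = [0.16, 0.21]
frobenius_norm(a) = 0.29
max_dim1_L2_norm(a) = 0.22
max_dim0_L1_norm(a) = 0.32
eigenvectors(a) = [[0.87, -0.6], [0.50, 0.8]]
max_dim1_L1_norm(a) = 0.27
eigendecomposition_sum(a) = [[0.12,0.09],[0.07,0.05]] + [[-0.07, 0.12],[0.09, -0.16]]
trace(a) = -0.06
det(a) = -0.04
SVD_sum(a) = [[-0.04,0.19], [0.03,-0.14]] + [[0.09, 0.02], [0.13, 0.03]]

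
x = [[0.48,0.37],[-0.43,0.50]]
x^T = [[0.48,-0.43], [0.37,0.50]]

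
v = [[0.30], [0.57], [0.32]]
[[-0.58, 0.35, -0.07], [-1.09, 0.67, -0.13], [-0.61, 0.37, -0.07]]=v @ [[-1.92, 1.17, -0.22]]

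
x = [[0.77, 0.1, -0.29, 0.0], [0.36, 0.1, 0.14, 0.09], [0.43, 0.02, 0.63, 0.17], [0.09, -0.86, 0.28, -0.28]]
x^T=[[0.77, 0.36, 0.43, 0.09], [0.1, 0.1, 0.02, -0.86], [-0.29, 0.14, 0.63, 0.28], [0.0, 0.09, 0.17, -0.28]]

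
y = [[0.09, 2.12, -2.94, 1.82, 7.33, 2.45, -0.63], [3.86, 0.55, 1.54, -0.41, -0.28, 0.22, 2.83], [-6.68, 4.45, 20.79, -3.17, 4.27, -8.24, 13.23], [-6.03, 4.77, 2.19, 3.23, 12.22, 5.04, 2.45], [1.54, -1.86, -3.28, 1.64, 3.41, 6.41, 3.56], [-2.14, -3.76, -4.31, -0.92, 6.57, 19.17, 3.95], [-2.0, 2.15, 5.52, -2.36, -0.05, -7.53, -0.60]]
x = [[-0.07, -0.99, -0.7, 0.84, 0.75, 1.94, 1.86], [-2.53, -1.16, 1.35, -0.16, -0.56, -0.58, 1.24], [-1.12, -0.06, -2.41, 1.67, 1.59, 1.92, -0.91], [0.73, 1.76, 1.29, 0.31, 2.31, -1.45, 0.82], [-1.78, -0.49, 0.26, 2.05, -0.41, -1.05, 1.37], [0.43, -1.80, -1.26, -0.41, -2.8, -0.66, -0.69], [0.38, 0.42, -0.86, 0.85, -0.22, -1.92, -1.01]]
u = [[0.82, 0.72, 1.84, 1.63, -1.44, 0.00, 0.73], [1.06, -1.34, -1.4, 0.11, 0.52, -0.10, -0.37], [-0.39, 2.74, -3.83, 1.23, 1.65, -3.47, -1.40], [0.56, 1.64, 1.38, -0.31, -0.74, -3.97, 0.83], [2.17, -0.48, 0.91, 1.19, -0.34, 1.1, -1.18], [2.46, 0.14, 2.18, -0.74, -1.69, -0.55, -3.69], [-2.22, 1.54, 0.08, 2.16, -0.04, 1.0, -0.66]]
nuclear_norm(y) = 78.59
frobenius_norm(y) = 42.14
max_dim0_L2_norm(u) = 5.51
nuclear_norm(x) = 20.31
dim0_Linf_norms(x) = [2.53, 1.8, 2.41, 2.05, 2.8, 1.94, 1.86]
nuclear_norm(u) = 25.25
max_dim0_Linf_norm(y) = 20.79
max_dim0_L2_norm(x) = 4.1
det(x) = 2.22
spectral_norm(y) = 31.13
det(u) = 621.07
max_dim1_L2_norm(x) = 4.11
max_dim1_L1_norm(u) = 14.71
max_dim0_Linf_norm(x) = 2.8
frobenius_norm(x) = 9.13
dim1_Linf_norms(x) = [1.94, 2.53, 2.41, 2.31, 2.05, 2.8, 1.92]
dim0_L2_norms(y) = [10.34, 8.34, 22.54, 5.75, 16.62, 23.76, 14.77]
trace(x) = -5.41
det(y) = 1726.56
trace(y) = 46.64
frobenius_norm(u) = 11.37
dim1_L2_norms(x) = [3.16, 3.43, 4.11, 3.67, 3.29, 3.73, 2.56]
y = u @ x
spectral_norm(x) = 4.97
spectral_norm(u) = 7.08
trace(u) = -6.21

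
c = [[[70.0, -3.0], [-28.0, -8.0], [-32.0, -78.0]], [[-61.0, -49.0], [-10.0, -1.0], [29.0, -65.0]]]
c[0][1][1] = -8.0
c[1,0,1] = -49.0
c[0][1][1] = -8.0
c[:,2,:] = [[-32.0, -78.0], [29.0, -65.0]]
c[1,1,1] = -1.0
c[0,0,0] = 70.0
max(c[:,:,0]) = 70.0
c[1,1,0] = -10.0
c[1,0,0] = -61.0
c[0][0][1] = -3.0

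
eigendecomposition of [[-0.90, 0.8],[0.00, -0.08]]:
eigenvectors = [[1.0, 0.70], [0.00, 0.72]]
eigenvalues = [-0.9, -0.08]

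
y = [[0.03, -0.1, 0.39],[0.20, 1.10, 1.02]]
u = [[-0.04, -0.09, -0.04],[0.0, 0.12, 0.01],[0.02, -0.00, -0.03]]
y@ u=[[0.01, -0.01, -0.01], [0.01, 0.11, -0.03]]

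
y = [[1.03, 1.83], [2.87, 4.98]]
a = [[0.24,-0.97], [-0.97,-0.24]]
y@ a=[[-1.53, -1.44], [-4.14, -3.98]]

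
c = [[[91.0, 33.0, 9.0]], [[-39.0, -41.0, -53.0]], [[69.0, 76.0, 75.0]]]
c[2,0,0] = 69.0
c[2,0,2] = 75.0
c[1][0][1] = -41.0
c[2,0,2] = 75.0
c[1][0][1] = -41.0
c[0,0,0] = 91.0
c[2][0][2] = 75.0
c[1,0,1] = -41.0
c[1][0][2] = -53.0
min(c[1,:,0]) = -39.0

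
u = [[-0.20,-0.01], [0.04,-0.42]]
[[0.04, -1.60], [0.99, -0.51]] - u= [[0.24, -1.59],[0.95, -0.09]]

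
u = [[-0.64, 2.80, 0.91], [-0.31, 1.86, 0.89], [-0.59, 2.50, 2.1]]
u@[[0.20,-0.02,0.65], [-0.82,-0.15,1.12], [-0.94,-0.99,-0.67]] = [[-3.28, -1.31, 2.11], [-2.42, -1.15, 1.29], [-4.14, -2.44, 1.01]]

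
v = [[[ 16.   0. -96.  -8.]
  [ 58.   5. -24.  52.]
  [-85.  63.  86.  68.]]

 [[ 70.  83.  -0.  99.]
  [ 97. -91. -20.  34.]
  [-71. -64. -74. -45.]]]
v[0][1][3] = 52.0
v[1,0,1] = 83.0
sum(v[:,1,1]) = -86.0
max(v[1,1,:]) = 97.0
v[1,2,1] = -64.0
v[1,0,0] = 70.0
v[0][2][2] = 86.0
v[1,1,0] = 97.0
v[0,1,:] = [58.0, 5.0, -24.0, 52.0]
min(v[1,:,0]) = -71.0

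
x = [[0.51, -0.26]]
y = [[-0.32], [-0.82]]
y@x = [[-0.16, 0.08], [-0.42, 0.21]]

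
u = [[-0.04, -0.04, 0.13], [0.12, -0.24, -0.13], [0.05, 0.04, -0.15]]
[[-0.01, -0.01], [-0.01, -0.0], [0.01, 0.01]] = u@[[-0.05, -0.04], [0.04, 0.03], [-0.08, -0.06]]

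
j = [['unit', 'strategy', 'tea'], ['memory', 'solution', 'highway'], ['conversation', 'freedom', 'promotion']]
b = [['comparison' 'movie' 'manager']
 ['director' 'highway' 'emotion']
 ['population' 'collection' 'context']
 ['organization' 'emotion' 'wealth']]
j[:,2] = ['tea', 'highway', 'promotion']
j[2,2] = 'promotion'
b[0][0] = 'comparison'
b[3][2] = 'wealth'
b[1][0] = 'director'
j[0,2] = 'tea'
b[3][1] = 'emotion'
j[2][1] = 'freedom'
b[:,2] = ['manager', 'emotion', 'context', 'wealth']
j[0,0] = 'unit'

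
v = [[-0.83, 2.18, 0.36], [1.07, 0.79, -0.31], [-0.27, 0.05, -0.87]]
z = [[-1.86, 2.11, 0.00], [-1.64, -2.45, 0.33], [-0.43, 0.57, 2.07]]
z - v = [[-1.03, -0.07, -0.36], [-2.71, -3.24, 0.64], [-0.16, 0.52, 2.94]]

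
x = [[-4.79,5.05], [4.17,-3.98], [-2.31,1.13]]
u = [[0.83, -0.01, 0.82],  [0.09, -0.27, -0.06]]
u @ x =[[-5.91,5.16], [-1.42,1.46]]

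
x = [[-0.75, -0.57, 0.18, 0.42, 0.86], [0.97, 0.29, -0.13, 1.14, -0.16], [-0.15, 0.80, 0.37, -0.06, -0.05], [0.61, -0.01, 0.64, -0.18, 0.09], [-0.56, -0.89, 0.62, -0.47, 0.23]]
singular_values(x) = [2.04, 1.27, 1.02, 0.84, 0.29]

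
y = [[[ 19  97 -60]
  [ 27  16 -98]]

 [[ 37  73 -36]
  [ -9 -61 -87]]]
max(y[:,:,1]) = 97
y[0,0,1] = 97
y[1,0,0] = 37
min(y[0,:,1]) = 16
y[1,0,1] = 73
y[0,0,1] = 97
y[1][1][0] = -9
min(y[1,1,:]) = -87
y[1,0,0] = 37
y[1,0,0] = 37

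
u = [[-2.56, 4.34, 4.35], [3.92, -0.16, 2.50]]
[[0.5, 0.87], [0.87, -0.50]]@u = [[2.13,2.03,4.35], [-4.19,3.86,2.53]]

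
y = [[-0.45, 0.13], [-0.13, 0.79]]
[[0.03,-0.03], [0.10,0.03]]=y @ [[-0.04, 0.08], [0.12, 0.05]]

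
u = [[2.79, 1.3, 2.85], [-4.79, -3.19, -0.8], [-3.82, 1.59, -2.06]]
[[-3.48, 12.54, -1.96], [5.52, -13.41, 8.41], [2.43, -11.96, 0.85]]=u @[[-0.74,2.18,-1.20], [-0.56,0.41,-1.08], [-0.24,2.08,0.98]]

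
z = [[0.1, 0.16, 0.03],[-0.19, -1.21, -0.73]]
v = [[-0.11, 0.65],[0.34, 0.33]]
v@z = [[-0.13, -0.8, -0.48],[-0.03, -0.34, -0.23]]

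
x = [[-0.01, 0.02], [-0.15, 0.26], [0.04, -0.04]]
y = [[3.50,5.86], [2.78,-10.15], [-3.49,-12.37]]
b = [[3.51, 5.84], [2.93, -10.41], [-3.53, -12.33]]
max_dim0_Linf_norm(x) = 0.26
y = b + x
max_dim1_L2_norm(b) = 12.83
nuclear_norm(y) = 22.41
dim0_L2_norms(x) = [0.16, 0.26]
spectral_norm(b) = 17.28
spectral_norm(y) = 17.18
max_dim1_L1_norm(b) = 15.86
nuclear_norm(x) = 0.32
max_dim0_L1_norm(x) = 0.32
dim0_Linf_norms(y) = [3.5, 12.37]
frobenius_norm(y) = 17.96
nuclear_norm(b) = 22.68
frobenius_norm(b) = 18.11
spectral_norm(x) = 0.31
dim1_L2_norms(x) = [0.02, 0.3, 0.06]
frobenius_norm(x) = 0.31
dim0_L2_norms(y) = [5.67, 17.04]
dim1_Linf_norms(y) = [5.86, 10.15, 12.37]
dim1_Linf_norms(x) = [0.02, 0.26, 0.04]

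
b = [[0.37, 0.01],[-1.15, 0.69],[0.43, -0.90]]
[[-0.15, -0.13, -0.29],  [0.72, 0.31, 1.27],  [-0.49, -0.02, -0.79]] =b @ [[-0.42, -0.36, -0.81], [0.34, -0.15, 0.49]]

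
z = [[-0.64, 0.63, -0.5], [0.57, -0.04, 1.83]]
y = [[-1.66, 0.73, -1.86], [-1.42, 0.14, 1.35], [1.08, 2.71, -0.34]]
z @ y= [[-0.37, -1.73, 2.21], [1.09, 5.37, -1.74]]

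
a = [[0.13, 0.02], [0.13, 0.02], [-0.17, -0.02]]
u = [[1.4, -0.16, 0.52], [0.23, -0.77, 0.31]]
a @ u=[[0.19, -0.04, 0.07],[0.19, -0.04, 0.07],[-0.24, 0.04, -0.09]]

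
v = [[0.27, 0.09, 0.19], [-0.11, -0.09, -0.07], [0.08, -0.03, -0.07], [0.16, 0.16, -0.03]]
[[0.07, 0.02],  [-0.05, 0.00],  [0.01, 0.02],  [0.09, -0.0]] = v@[[0.2, 0.13], [0.33, -0.16], [-0.07, 0.00]]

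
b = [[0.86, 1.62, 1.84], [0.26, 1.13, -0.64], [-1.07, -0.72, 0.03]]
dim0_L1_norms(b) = [2.19, 3.47, 2.51]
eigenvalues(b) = [(0.17+1.23j), (0.17-1.23j), (1.68+0j)]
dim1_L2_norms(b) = [2.6, 1.32, 1.29]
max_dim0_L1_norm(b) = 3.47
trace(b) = 2.02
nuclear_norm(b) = 4.86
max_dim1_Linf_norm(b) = 1.84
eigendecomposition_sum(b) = [[0.33+0.51j,0.51-0.29j,(0.92-0.12j)], [(-0.12-0.17j),-0.17+0.10j,-0.31+0.05j], [(-0.36+0.18j),(0.15+0.36j),0.01+0.62j]] + [[(0.33-0.51j), 0.51+0.29j, 0.92+0.12j], [(-0.12+0.17j), (-0.17-0.1j), -0.31-0.05j], [-0.36-0.18j, 0.15-0.36j, (0.01-0.62j)]] + [[0.20+0.00j, 0.60+0.00j, (-0.01+0j)], [0.49+0.00j, 1.47+0.00j, (-0.02+0j)], [(-0.34-0j), (-1.03-0j), (0.01-0j)]]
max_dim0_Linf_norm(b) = 1.84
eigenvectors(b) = [[(-0.8+0j), (-0.8-0j), (0.32+0j)], [(0.27-0.01j), (0.27+0.01j), (0.78+0j)], [(0.06-0.53j), 0.06+0.53j, -0.54+0.00j]]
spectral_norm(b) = 2.78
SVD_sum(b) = [[1.11, 1.80, 1.42],[0.24, 0.39, 0.31],[-0.42, -0.68, -0.53]] + [[-0.15, -0.24, 0.42],[0.33, 0.55, -0.95],[-0.20, -0.32, 0.56]] + [[-0.10, 0.06, 0.00], [-0.31, 0.19, 0.00], [-0.45, 0.28, 0.00]]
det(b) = 2.61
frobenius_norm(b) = 3.19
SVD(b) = [[-0.92, 0.35, 0.18], [-0.20, -0.80, 0.56], [0.35, 0.48, 0.81]] @ diag([2.775744323704829, 1.4237246363497134, 0.6604177536009291]) @ [[-0.44, -0.71, -0.56], [-0.29, -0.48, 0.83], [-0.85, 0.52, 0.0]]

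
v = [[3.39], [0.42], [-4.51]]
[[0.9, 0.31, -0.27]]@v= [[4.40]]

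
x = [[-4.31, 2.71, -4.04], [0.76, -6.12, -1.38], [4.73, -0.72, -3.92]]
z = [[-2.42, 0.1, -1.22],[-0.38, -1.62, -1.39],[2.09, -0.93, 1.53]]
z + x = [[-6.73, 2.81, -5.26], [0.38, -7.74, -2.77], [6.82, -1.65, -2.39]]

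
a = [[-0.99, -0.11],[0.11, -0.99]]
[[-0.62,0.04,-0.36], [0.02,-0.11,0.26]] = a @ [[0.62,  -0.05,  0.39], [0.05,  0.11,  -0.22]]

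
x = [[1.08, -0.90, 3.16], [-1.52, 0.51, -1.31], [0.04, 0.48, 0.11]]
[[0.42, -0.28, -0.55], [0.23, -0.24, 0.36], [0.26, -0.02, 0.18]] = x @ [[-0.32, 0.33, -0.07], [0.48, -0.03, 0.39], [0.38, -0.21, -0.04]]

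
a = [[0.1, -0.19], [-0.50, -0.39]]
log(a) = [[(-1.25+0.59j),0.19+0.76j], [(0.49+1.99j),(-0.76+2.55j)]]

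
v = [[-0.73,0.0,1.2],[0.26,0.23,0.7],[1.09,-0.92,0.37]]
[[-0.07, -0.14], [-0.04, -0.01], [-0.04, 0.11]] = v @ [[-0.00, 0.11], [0.02, -0.01], [-0.06, -0.05]]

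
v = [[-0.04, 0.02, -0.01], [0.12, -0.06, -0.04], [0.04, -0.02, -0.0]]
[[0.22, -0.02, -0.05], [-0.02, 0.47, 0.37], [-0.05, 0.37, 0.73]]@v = [[-0.01, 0.01, -0.00],[0.07, -0.04, -0.02],[0.08, -0.04, -0.01]]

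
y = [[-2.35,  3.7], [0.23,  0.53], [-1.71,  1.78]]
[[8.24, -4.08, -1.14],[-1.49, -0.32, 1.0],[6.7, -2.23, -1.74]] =y @ [[-4.72,0.46,2.06],[-0.77,-0.81,1.0]]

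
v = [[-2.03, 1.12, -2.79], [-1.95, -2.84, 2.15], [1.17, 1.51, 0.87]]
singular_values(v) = [4.54, 3.55, 0.95]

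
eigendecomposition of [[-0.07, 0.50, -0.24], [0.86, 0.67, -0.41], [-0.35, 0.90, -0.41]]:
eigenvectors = [[-0.33, -0.43, 0.08], [-0.79, -0.0, 0.44], [-0.51, -0.90, 0.89]]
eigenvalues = [0.76, -0.57, 0.0]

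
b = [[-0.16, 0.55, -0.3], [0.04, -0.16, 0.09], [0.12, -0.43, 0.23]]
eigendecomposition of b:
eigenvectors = [[(0.78+0j), 0.78-0.00j, 0.77+0.00j],[-0.16+0.08j, (-0.16-0.08j), (0.46+0j)],[(-0.6+0.02j), (-0.6-0.02j), 0.44+0.00j]]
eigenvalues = [(-0.04+0.05j), (-0.04-0.05j), (-0.01+0j)]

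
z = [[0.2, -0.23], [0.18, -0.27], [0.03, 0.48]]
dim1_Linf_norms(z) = [0.23, 0.27, 0.48]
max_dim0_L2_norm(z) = 0.6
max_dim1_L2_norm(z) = 0.48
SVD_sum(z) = [[0.07, -0.26], [0.08, -0.3], [-0.12, 0.44]] + [[0.13,0.03], [0.10,0.03], [0.15,0.04]]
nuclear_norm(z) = 0.84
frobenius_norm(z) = 0.66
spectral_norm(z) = 0.61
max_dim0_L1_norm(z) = 0.98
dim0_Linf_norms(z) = [0.2, 0.48]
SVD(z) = [[-0.45, 0.59], [-0.5, 0.46], [0.74, 0.66]] @ diag([0.614291666209496, 0.2283544368422938]) @ [[-0.26, 0.97], [0.97, 0.26]]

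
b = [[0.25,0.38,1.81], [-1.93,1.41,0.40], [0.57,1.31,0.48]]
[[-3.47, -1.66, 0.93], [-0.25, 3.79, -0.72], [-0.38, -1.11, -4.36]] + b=[[-3.22, -1.28, 2.74],[-2.18, 5.2, -0.32],[0.19, 0.2, -3.88]]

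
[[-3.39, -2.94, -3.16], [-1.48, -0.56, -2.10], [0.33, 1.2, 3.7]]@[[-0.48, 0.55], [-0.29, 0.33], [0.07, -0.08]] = [[2.26,-2.58], [0.73,-0.83], [-0.25,0.28]]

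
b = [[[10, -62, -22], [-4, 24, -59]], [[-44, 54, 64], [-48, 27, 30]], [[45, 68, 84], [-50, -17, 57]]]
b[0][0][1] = -62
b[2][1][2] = 57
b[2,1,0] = -50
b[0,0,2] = -22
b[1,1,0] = -48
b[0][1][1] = 24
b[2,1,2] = 57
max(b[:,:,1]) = 68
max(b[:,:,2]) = 84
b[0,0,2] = -22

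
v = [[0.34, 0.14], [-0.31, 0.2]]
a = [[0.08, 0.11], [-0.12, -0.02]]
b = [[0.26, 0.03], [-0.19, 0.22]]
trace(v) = 0.54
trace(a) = 0.06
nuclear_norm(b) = 0.53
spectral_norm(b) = 0.35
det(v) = 0.11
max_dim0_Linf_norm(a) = 0.12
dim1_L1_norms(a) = [0.19, 0.14]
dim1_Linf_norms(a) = [0.11, 0.12]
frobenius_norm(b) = 0.39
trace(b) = 0.48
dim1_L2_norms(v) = [0.37, 0.37]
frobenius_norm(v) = 0.52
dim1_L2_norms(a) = [0.14, 0.12]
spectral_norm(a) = 0.17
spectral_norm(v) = 0.46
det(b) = 0.06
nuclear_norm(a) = 0.24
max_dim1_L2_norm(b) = 0.29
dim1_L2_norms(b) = [0.26, 0.29]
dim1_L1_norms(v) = [0.48, 0.51]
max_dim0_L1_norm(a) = 0.2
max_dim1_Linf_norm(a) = 0.12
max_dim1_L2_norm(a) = 0.14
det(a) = 0.01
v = a + b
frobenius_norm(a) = 0.18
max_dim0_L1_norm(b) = 0.45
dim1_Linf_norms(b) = [0.26, 0.22]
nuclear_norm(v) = 0.70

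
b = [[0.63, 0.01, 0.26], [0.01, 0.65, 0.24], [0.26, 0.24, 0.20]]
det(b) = 0.00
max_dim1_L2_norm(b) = 0.69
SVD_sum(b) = [[0.32, 0.32, 0.25], [0.32, 0.33, 0.25], [0.25, 0.25, 0.2]] + [[0.31, -0.31, 0.01],[-0.31, 0.32, -0.01],[0.01, -0.01, 0.0]] + [[0.00, 0.0, -0.00], [0.00, 0.00, -0.0], [-0.0, -0.0, 0.0]]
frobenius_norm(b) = 1.05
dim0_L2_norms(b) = [0.68, 0.69, 0.41]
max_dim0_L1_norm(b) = 0.9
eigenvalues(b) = [0.01, 0.63, 0.84]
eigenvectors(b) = [[0.36, -0.7, -0.61],[0.32, 0.71, -0.63],[-0.88, -0.03, -0.48]]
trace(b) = 1.48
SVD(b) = [[-0.61, 0.7, -0.36], [-0.63, -0.71, -0.32], [-0.48, 0.03, 0.88]] @ diag([0.8440943556011442, 0.6304562018236549, 0.005449442575201149]) @ [[-0.61, -0.63, -0.48], [0.7, -0.71, 0.03], [-0.36, -0.32, 0.88]]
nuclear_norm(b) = 1.48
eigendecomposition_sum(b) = [[0.0, 0.00, -0.00], [0.0, 0.0, -0.0], [-0.0, -0.00, 0.00]] + [[0.31,  -0.31,  0.01], [-0.31,  0.32,  -0.01], [0.01,  -0.01,  0.0]] + [[0.32, 0.32, 0.25], [0.32, 0.33, 0.25], [0.25, 0.25, 0.20]]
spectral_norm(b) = 0.84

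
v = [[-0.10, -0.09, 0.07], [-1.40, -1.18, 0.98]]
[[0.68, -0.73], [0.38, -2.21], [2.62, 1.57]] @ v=[[0.95,0.8,-0.67], [3.06,2.57,-2.14], [-2.46,-2.09,1.72]]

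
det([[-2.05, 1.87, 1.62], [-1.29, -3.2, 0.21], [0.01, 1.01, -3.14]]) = -29.793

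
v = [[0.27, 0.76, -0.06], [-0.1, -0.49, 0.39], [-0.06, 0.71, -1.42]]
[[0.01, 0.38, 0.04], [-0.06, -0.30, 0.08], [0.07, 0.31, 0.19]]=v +[[-0.26, -0.38, 0.1], [0.04, 0.19, -0.31], [0.13, -0.40, 1.61]]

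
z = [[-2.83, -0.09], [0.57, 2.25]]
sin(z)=[[-0.32, -0.02], [0.12, 0.79]]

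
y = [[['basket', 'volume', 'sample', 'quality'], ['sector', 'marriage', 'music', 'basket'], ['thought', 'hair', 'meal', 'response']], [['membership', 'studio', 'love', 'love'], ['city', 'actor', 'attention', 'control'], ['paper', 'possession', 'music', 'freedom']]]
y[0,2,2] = 'meal'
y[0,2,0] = 'thought'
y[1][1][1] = 'actor'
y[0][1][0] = 'sector'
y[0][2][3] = 'response'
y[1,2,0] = 'paper'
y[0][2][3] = 'response'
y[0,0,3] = 'quality'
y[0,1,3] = 'basket'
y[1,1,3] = 'control'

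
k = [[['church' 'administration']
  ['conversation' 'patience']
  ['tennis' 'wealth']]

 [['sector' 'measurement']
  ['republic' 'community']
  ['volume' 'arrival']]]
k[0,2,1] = 'wealth'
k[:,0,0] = ['church', 'sector']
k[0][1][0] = 'conversation'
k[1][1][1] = 'community'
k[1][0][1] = 'measurement'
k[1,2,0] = 'volume'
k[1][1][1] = 'community'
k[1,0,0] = 'sector'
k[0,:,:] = [['church', 'administration'], ['conversation', 'patience'], ['tennis', 'wealth']]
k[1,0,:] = ['sector', 'measurement']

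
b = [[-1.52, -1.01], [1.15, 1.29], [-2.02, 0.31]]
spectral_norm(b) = 2.95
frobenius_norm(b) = 3.24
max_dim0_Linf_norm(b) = 2.02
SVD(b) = [[-0.61, 0.27], [0.53, -0.57], [-0.6, -0.78]] @ diag([2.9466981987622534, 1.3455741248297288]) @ [[0.93, 0.38],[0.38, -0.93]]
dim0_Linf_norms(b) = [2.02, 1.29]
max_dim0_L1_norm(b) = 4.69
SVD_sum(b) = [[-1.66, -0.67], [1.44, 0.58], [-1.63, -0.66]] + [[0.14, -0.34], [-0.29, 0.71], [-0.39, 0.97]]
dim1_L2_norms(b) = [1.82, 1.73, 2.04]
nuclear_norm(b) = 4.29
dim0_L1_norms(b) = [4.69, 2.61]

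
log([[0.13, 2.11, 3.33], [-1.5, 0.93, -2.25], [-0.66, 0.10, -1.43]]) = [[2.84,-3.96,15.99],[-0.10,-1.79,6.14],[-1.32,2.46,-5.86]]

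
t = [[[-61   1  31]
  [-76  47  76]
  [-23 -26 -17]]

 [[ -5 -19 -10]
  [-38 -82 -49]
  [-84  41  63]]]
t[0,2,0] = -23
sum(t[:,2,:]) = -46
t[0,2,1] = -26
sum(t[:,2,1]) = 15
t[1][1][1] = -82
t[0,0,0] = -61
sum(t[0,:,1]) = 22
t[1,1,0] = -38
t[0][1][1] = 47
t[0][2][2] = -17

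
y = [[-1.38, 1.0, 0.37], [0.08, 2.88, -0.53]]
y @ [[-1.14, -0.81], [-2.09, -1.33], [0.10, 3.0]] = [[-0.48, 0.90], [-6.16, -5.49]]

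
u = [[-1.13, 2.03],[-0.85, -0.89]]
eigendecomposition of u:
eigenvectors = [[(0.84+0j), (0.84-0j)], [0.05+0.54j, (0.05-0.54j)]]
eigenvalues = [(-1.01+1.31j), (-1.01-1.31j)]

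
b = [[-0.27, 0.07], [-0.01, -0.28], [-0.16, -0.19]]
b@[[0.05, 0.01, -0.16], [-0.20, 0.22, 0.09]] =[[-0.03, 0.01, 0.05], [0.06, -0.06, -0.02], [0.03, -0.04, 0.01]]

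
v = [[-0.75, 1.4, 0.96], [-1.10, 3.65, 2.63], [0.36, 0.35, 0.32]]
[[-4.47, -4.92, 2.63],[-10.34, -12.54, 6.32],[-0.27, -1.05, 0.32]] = v @ [[1.77, 0.62, -0.71], [-1.19, -1.83, 1.07], [-1.54, -1.97, 0.62]]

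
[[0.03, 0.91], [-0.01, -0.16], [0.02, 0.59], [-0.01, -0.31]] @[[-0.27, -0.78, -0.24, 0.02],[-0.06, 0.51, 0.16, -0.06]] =[[-0.06,0.44,0.14,-0.05],[0.01,-0.07,-0.02,0.01],[-0.04,0.29,0.09,-0.03],[0.02,-0.15,-0.05,0.02]]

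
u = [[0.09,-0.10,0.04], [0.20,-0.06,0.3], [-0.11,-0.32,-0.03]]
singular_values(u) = [0.38, 0.35, 0.07]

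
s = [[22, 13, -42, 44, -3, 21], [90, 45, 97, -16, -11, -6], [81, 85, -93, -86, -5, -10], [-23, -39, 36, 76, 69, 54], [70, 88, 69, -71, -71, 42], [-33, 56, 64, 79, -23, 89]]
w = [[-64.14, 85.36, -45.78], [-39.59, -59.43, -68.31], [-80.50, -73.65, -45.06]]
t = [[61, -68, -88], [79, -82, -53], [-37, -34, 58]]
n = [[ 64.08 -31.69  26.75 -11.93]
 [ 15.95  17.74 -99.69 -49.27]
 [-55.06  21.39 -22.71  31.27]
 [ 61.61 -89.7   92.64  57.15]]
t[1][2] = -53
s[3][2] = 36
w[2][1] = -73.65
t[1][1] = -82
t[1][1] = -82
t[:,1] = [-68, -82, -34]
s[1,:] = [90, 45, 97, -16, -11, -6]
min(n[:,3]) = -49.27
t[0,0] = 61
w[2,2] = -45.06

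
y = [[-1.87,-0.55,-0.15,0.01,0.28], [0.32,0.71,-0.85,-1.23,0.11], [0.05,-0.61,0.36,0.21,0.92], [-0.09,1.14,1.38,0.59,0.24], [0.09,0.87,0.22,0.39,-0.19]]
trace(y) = -0.40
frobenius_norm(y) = 3.57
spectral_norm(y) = 2.24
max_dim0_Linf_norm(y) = 1.87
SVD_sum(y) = [[-0.54, -0.79, -0.7, -0.40, 0.07],[-0.12, -0.18, -0.16, -0.09, 0.02],[-0.06, -0.09, -0.08, -0.05, 0.01],[0.7, 1.02, 0.91, 0.52, -0.09],[0.36, 0.53, 0.47, 0.27, -0.05]] + [[-0.82, -0.32, 0.65, 0.65, 0.27], [0.88, 0.35, -0.7, -0.7, -0.29], [-0.37, -0.15, 0.3, 0.30, 0.12], [-0.51, -0.2, 0.40, 0.41, 0.17], [0.00, 0.0, -0.0, -0.00, -0.0]] + [[-0.52, 0.55, -0.1, -0.23, -0.12], [-0.46, 0.49, -0.09, -0.21, -0.11], [0.44, -0.47, 0.08, 0.2, 0.10], [-0.3, 0.32, -0.06, -0.13, -0.07], [-0.27, 0.29, -0.05, -0.12, -0.06]] + [[0.00, 0.01, 0.01, -0.03, 0.05], [0.03, 0.05, 0.1, -0.23, 0.48], [0.04, 0.07, 0.13, -0.31, 0.64], [0.02, 0.03, 0.06, -0.13, 0.28], [-0.01, -0.02, -0.04, 0.09, -0.18]] + [[0.00, 0.01, -0.01, 0.01, 0.01], [0.00, 0.0, -0.0, 0.00, 0.00], [0.00, 0.03, -0.07, 0.07, 0.05], [-0.0, -0.03, 0.07, -0.07, -0.04], [0.01, 0.07, -0.16, 0.16, 0.10]]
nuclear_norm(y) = 7.11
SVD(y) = [[-0.56, -0.6, 0.56, 0.06, 0.07], [-0.13, 0.65, 0.51, 0.56, 0.01], [-0.07, -0.28, -0.48, 0.74, 0.38], [0.72, -0.38, 0.32, 0.32, -0.36], [0.38, 0.0, 0.3, -0.21, 0.85]] @ diag([2.240612523483067, 2.1551443492228417, 1.4253427939800276, 0.9904533432300626, 0.3015102786925941]) @ [[0.43, 0.63, 0.56, 0.32, -0.06], [0.63, 0.25, -0.5, -0.50, -0.2], [-0.64, 0.68, -0.12, -0.29, -0.15], [0.05, 0.1, 0.18, -0.42, 0.88], [0.03, 0.26, -0.62, 0.62, 0.4]]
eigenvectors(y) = [[(-0.99+0j),  (0.09+0j),  (0.09-0j),  0.17j,  0.00-0.17j], [(0.09+0j),  (-0.71+0j),  -0.71-0.00j,  (-0.09-0.26j),  -0.09+0.26j], [0.05+0.00j,  (0.38+0.08j),  0.38-0.08j,  0.55-0.15j,  0.55+0.15j], [-0.11+0.00j,  -0.04+0.43j,  (-0.04-0.43j),  (-0.62+0j),  (-0.62-0j)], [(0.03+0j),  -0.24+0.29j,  -0.24-0.29j,  (-0.25+0.35j),  -0.25-0.35j]]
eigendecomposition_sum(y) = [[(-1.83+0j), -0.47+0.00j, -0.17+0.00j, (-0.3+0j), (0.48+0j)], [0.16-0.00j, (0.04-0j), (0.02-0j), (0.03-0j), -0.04-0.00j], [(0.08-0j), 0.02-0.00j, 0.01-0.00j, (0.01-0j), (-0.02-0j)], [(-0.2+0j), -0.05+0.00j, (-0.02+0j), (-0.03+0j), 0.05+0.00j], [(0.05-0j), 0.01-0.00j, 0.00-0.00j, (0.01-0j), (-0.01-0j)]] + [[-0.01-0.01j, (-0.04-0.07j), (0.07-0.09j), (0.07-0.04j), (0.01-0.09j)], [0.06+0.07j, 0.30+0.55j, -0.56+0.73j, (-0.52+0.3j), -0.05+0.67j], [-0.02-0.04j, (-0.09-0.33j), (0.38-0.32j), 0.31-0.10j, 0.10-0.35j], [(0.04-0.03j), (0.35-0.15j), 0.41+0.37j, (0.16+0.33j), 0.40+0.06j], [(0.05+0j), 0.33+0.06j, (0.11+0.48j), -0.05+0.32j, (0.26+0.25j)]] + [[-0.01+0.01j, (-0.04+0.07j), (0.07+0.09j), (0.07+0.04j), 0.01+0.09j],[(0.06-0.07j), (0.3-0.55j), -0.56-0.73j, (-0.52-0.3j), (-0.05-0.67j)],[-0.02+0.04j, -0.09+0.33j, (0.38+0.32j), (0.31+0.1j), (0.1+0.35j)],[(0.04+0.03j), 0.35+0.15j, 0.41-0.37j, (0.16-0.33j), 0.40-0.06j],[0.05-0.00j, 0.33-0.06j, (0.11-0.48j), -0.05-0.32j, 0.26-0.25j]] + [[-0.02-0.00j, (-0-0.07j), (-0.06-0.08j), (0.09-0.05j), (-0.11+0.09j)], [(0.02-0j), (0.03+0.1j), 0.13+0.09j, (-0.11+0.11j), (0.12-0.18j)], [0.05j, (-0.22+0.06j), (-0.21+0.26j), (-0.21-0.24j), (0.37+0.28j)], [0.01-0.06j, 0.25-0.00j, (0.29-0.21j), 0.15+0.32j, -0.31-0.40j], [-0.03-0.03j, 0.10-0.14j, (-0-0.25j), (0.24+0.04j), -0.35+0.01j]] + [[(-0.02+0j), (-0+0.07j), (-0.06+0.08j), (0.09+0.05j), (-0.11-0.09j)], [(0.02+0j), (0.03-0.1j), (0.13-0.09j), (-0.11-0.11j), 0.12+0.18j], [-0.05j, -0.22-0.06j, -0.21-0.26j, -0.21+0.24j, (0.37-0.28j)], [0.01+0.06j, (0.25+0j), 0.29+0.21j, 0.15-0.32j, -0.31+0.40j], [(-0.03+0.03j), (0.1+0.14j), -0.00+0.25j, 0.24-0.04j, -0.35-0.01j]]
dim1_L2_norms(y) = [1.97, 1.69, 1.18, 1.9, 1.0]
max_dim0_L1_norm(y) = 3.88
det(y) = -2.06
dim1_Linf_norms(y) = [1.87, 1.23, 0.92, 1.38, 0.87]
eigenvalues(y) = [(-1.82+0j), (1.09+0.79j), (1.09-0.79j), (-0.38+0.69j), (-0.38-0.69j)]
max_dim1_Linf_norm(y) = 1.87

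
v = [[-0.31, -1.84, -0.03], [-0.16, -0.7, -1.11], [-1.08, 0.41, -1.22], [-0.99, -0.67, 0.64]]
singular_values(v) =[2.2, 1.88, 1.22]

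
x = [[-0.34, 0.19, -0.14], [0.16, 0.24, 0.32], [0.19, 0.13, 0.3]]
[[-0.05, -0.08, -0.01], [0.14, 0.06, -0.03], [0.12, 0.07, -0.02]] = x @ [[0.2, 0.08, -0.14], [0.22, -0.11, -0.19], [0.17, 0.23, 0.12]]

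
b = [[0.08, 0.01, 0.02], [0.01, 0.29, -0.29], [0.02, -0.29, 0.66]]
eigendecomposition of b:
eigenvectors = [[-0.95, 0.31, 0.02],[0.26, 0.84, -0.48],[0.16, 0.45, 0.88]]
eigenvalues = [0.07, 0.14, 0.82]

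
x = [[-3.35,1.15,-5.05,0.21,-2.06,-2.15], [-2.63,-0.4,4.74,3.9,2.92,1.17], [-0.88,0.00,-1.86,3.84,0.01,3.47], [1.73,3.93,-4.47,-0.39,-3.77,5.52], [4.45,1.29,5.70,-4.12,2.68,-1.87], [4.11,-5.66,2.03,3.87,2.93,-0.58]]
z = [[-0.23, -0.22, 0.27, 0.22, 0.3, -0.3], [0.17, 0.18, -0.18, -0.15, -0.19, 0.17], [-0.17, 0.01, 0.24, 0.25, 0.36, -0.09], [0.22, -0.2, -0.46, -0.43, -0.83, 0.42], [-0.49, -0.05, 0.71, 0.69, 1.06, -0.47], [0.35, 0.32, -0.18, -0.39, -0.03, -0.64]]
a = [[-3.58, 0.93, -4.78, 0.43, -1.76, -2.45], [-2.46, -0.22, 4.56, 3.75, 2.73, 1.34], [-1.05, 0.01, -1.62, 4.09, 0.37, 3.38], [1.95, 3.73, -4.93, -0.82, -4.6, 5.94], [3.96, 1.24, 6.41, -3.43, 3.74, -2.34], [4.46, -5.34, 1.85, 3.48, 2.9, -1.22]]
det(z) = -0.00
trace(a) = -3.72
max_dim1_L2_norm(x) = 9.12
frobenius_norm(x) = 19.35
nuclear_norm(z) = 3.46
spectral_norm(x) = 13.57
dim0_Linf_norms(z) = [0.49, 0.32, 0.71, 0.69, 1.06, 0.64]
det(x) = 4432.24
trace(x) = -3.90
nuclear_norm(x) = 38.90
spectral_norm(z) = 2.15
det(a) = 7593.60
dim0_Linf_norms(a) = [4.46, 5.34, 6.41, 4.09, 4.6, 5.94]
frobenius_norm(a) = 19.76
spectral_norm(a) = 14.25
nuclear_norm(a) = 40.01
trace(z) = 0.18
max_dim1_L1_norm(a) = 21.97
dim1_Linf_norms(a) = [4.78, 4.56, 4.09, 5.94, 6.41, 5.34]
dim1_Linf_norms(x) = [5.05, 4.74, 3.84, 5.52, 5.7, 5.66]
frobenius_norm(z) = 2.37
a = x + z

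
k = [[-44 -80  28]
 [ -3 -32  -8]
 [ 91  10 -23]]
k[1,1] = -32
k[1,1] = -32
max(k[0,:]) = 28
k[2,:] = [91, 10, -23]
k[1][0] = -3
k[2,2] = -23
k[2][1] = 10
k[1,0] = -3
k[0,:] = [-44, -80, 28]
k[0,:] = [-44, -80, 28]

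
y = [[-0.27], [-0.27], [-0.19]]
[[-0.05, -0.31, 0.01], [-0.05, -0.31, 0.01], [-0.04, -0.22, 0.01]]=y@[[0.19, 1.14, -0.03]]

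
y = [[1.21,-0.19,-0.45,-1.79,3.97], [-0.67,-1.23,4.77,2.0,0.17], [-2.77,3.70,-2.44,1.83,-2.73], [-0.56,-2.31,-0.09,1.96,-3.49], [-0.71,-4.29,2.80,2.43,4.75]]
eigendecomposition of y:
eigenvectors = [[0.14+0.00j, 0.38-0.15j, 0.38+0.15j, 0.74+0.00j, (0.5+0j)], [(-0.56+0j), 0.45j, -0.45j, (0.24+0j), -0.53+0.00j], [0.68+0.00j, (-0.14+0.31j), (-0.14-0.31j), -0.09+0.00j, -0.59+0.00j], [(-0.31+0j), (-0.56+0j), (-0.56-0j), 0.62+0.00j, -0.07+0.00j], [(-0.33+0j), 0.01+0.44j, 0.01-0.44j, 0.06+0.00j, 0.34+0.00j]]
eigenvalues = [(-5.59+0j), (2.42+4.53j), (2.42-4.53j), (0.06+0j), (4.95+0j)]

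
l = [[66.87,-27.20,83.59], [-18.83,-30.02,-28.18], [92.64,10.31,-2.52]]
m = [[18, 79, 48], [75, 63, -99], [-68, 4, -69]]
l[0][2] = 83.59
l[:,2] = [83.59, -28.18, -2.52]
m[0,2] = 48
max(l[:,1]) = 10.31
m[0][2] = 48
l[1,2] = -28.18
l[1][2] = -28.18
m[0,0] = 18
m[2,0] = -68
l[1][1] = -30.02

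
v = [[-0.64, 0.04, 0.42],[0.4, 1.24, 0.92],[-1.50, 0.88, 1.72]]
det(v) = -0.001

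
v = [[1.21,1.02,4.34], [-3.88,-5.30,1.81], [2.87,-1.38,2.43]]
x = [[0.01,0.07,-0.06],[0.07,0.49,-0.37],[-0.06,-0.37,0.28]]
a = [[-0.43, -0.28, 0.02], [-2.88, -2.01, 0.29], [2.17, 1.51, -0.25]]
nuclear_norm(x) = 0.79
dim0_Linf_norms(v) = [3.88, 5.3, 4.34]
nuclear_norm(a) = 4.49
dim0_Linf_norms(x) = [0.07, 0.49, 0.37]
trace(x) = 0.78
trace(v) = -1.66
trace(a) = -2.69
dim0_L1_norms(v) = [7.96, 7.7, 8.58]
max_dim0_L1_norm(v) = 8.58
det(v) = 91.61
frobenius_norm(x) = 0.78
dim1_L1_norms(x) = [0.14, 0.93, 0.71]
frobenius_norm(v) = 9.15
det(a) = -0.00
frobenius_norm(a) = 4.44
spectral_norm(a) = 4.44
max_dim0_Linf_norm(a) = 2.88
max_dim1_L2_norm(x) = 0.62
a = x @ v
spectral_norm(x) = 0.78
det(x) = -0.00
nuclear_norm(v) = 14.83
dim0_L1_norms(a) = [5.48, 3.8, 0.56]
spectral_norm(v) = 6.83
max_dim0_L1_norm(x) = 0.93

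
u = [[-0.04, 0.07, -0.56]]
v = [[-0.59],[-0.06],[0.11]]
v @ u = [[0.02, -0.04, 0.33], [0.0, -0.0, 0.03], [-0.00, 0.01, -0.06]]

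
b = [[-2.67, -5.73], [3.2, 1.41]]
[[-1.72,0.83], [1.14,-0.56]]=b @[[0.28, -0.14],[0.17, -0.08]]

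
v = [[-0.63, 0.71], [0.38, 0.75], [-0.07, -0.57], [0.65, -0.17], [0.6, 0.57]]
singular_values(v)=[1.33, 1.14]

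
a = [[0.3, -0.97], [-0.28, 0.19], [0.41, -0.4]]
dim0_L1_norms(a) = [0.99, 1.56]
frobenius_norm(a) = 1.21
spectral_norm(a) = 1.18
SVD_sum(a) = [[0.44, -0.9], [-0.13, 0.26], [0.24, -0.48]] + [[-0.14, -0.07], [-0.15, -0.07], [0.17, 0.08]]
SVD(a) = [[-0.85, -0.51], [0.25, -0.56], [-0.46, 0.65]] @ diag([1.1762824861631747, 0.2997657631314518]) @ [[-0.44, 0.90],[0.90, 0.44]]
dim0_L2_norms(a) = [0.58, 1.07]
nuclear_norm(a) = 1.48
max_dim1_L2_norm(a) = 1.02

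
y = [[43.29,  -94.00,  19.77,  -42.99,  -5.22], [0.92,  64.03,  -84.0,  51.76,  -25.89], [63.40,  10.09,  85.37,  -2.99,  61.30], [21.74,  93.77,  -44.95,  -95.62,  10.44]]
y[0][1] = -94.0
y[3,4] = 10.44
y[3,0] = 21.74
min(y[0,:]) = -94.0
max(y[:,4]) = 61.3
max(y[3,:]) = 93.77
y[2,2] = 85.37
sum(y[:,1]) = 73.89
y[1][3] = 51.76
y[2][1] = 10.09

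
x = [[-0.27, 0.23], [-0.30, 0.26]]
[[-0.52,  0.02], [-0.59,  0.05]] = x @ [[-1.72, 3.66], [-4.26, 4.40]]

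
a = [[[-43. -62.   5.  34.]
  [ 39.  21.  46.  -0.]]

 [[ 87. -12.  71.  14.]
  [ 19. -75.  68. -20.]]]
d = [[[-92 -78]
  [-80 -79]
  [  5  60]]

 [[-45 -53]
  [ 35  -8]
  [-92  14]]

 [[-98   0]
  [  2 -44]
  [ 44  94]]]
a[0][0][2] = 5.0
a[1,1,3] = -20.0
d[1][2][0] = -92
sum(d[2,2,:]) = 138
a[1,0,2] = 71.0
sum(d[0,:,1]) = -97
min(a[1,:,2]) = 68.0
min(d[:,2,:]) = -92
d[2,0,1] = 0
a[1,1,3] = -20.0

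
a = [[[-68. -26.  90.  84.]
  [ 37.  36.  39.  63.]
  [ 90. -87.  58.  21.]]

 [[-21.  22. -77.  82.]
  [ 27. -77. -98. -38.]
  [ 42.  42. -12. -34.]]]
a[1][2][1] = 42.0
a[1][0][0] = -21.0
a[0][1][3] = 63.0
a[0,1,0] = 37.0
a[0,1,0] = 37.0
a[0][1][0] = 37.0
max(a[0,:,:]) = 90.0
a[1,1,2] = -98.0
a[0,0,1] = -26.0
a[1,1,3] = -38.0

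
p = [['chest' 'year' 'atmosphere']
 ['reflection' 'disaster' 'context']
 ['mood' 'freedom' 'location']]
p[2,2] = 'location'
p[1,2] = 'context'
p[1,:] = ['reflection', 'disaster', 'context']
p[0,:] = ['chest', 'year', 'atmosphere']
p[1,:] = ['reflection', 'disaster', 'context']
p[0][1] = 'year'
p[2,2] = 'location'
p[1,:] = ['reflection', 'disaster', 'context']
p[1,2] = 'context'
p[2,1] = 'freedom'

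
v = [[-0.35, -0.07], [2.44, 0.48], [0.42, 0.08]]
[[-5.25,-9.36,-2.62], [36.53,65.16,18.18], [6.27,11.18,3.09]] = v@[[13.28, 23.92, 4.63], [8.6, 14.15, 14.34]]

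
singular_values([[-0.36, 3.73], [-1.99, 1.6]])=[4.24, 1.62]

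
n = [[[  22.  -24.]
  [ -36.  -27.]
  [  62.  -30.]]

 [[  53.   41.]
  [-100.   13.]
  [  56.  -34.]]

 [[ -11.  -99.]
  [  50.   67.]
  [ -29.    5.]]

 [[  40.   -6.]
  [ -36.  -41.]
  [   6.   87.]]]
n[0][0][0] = 22.0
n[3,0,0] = 40.0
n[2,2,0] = -29.0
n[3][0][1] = -6.0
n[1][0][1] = 41.0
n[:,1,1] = [-27.0, 13.0, 67.0, -41.0]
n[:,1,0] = [-36.0, -100.0, 50.0, -36.0]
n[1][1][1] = 13.0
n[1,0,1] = 41.0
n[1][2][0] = 56.0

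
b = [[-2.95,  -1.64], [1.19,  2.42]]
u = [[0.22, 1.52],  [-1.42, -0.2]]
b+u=[[-2.73,-0.12], [-0.23,2.22]]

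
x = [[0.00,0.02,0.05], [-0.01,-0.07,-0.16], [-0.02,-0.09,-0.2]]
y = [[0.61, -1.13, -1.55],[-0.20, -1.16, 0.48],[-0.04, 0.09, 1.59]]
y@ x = [[0.04, 0.23, 0.52], [0.00, 0.03, 0.08], [-0.03, -0.15, -0.33]]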